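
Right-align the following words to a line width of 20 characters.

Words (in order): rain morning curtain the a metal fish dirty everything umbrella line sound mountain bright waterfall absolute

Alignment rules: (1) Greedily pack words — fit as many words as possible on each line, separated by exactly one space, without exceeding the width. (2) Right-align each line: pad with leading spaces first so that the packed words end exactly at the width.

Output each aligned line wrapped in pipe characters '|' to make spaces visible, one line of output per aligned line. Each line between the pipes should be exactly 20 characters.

Line 1: ['rain', 'morning', 'curtain'] (min_width=20, slack=0)
Line 2: ['the', 'a', 'metal', 'fish'] (min_width=16, slack=4)
Line 3: ['dirty', 'everything'] (min_width=16, slack=4)
Line 4: ['umbrella', 'line', 'sound'] (min_width=19, slack=1)
Line 5: ['mountain', 'bright'] (min_width=15, slack=5)
Line 6: ['waterfall', 'absolute'] (min_width=18, slack=2)

Answer: |rain morning curtain|
|    the a metal fish|
|    dirty everything|
| umbrella line sound|
|     mountain bright|
|  waterfall absolute|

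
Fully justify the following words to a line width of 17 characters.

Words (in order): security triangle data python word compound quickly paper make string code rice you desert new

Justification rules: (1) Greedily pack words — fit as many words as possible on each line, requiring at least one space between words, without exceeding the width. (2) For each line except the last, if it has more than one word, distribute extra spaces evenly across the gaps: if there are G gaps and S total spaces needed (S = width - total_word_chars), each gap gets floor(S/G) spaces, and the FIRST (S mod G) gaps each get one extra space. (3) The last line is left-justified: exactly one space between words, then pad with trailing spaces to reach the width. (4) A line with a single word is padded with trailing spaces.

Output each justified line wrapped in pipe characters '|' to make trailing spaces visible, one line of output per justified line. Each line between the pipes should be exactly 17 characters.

Answer: |security triangle|
|data  python word|
|compound  quickly|
|paper make string|
|code   rice   you|
|desert new       |

Derivation:
Line 1: ['security', 'triangle'] (min_width=17, slack=0)
Line 2: ['data', 'python', 'word'] (min_width=16, slack=1)
Line 3: ['compound', 'quickly'] (min_width=16, slack=1)
Line 4: ['paper', 'make', 'string'] (min_width=17, slack=0)
Line 5: ['code', 'rice', 'you'] (min_width=13, slack=4)
Line 6: ['desert', 'new'] (min_width=10, slack=7)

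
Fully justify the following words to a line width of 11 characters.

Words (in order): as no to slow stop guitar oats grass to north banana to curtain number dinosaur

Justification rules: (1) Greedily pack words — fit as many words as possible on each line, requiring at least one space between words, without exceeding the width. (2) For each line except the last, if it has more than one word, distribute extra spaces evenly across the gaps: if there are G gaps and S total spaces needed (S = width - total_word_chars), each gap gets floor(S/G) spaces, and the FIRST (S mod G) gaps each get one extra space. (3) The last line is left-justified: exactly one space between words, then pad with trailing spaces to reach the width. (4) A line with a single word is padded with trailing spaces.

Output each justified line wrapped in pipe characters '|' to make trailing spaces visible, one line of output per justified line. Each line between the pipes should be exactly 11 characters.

Answer: |as   no  to|
|slow   stop|
|guitar oats|
|grass    to|
|north      |
|banana   to|
|curtain    |
|number     |
|dinosaur   |

Derivation:
Line 1: ['as', 'no', 'to'] (min_width=8, slack=3)
Line 2: ['slow', 'stop'] (min_width=9, slack=2)
Line 3: ['guitar', 'oats'] (min_width=11, slack=0)
Line 4: ['grass', 'to'] (min_width=8, slack=3)
Line 5: ['north'] (min_width=5, slack=6)
Line 6: ['banana', 'to'] (min_width=9, slack=2)
Line 7: ['curtain'] (min_width=7, slack=4)
Line 8: ['number'] (min_width=6, slack=5)
Line 9: ['dinosaur'] (min_width=8, slack=3)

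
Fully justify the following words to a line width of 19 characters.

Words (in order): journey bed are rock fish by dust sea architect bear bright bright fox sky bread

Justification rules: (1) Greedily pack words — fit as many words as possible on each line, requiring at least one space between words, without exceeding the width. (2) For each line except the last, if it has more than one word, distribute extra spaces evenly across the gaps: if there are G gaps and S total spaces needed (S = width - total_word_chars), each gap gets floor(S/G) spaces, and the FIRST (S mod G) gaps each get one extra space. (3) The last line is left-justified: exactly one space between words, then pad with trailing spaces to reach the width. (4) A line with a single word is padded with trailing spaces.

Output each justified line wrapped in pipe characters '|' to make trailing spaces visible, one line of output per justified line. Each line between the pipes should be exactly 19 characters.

Line 1: ['journey', 'bed', 'are'] (min_width=15, slack=4)
Line 2: ['rock', 'fish', 'by', 'dust'] (min_width=17, slack=2)
Line 3: ['sea', 'architect', 'bear'] (min_width=18, slack=1)
Line 4: ['bright', 'bright', 'fox'] (min_width=17, slack=2)
Line 5: ['sky', 'bread'] (min_width=9, slack=10)

Answer: |journey   bed   are|
|rock  fish  by dust|
|sea  architect bear|
|bright  bright  fox|
|sky bread          |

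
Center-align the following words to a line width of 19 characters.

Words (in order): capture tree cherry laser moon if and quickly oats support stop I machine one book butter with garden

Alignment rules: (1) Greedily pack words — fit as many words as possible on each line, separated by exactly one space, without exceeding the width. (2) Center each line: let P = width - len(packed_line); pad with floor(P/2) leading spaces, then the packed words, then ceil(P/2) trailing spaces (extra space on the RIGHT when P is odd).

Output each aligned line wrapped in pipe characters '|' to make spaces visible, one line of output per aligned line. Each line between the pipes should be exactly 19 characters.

Line 1: ['capture', 'tree', 'cherry'] (min_width=19, slack=0)
Line 2: ['laser', 'moon', 'if', 'and'] (min_width=17, slack=2)
Line 3: ['quickly', 'oats'] (min_width=12, slack=7)
Line 4: ['support', 'stop', 'I'] (min_width=14, slack=5)
Line 5: ['machine', 'one', 'book'] (min_width=16, slack=3)
Line 6: ['butter', 'with', 'garden'] (min_width=18, slack=1)

Answer: |capture tree cherry|
| laser moon if and |
|   quickly oats    |
|  support stop I   |
| machine one book  |
|butter with garden |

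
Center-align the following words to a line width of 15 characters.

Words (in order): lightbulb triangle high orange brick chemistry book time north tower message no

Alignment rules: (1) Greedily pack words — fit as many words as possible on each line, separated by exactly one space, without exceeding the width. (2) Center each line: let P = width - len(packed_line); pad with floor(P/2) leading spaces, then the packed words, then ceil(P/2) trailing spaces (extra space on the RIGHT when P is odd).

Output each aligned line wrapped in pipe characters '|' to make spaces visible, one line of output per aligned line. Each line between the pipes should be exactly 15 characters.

Answer: |   lightbulb   |
| triangle high |
| orange brick  |
|chemistry book |
|  time north   |
| tower message |
|      no       |

Derivation:
Line 1: ['lightbulb'] (min_width=9, slack=6)
Line 2: ['triangle', 'high'] (min_width=13, slack=2)
Line 3: ['orange', 'brick'] (min_width=12, slack=3)
Line 4: ['chemistry', 'book'] (min_width=14, slack=1)
Line 5: ['time', 'north'] (min_width=10, slack=5)
Line 6: ['tower', 'message'] (min_width=13, slack=2)
Line 7: ['no'] (min_width=2, slack=13)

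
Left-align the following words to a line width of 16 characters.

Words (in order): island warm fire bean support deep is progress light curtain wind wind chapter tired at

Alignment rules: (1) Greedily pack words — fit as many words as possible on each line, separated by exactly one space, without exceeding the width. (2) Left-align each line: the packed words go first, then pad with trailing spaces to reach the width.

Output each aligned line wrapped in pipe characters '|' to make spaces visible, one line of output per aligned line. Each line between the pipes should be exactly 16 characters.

Answer: |island warm fire|
|bean support    |
|deep is progress|
|light curtain   |
|wind wind       |
|chapter tired at|

Derivation:
Line 1: ['island', 'warm', 'fire'] (min_width=16, slack=0)
Line 2: ['bean', 'support'] (min_width=12, slack=4)
Line 3: ['deep', 'is', 'progress'] (min_width=16, slack=0)
Line 4: ['light', 'curtain'] (min_width=13, slack=3)
Line 5: ['wind', 'wind'] (min_width=9, slack=7)
Line 6: ['chapter', 'tired', 'at'] (min_width=16, slack=0)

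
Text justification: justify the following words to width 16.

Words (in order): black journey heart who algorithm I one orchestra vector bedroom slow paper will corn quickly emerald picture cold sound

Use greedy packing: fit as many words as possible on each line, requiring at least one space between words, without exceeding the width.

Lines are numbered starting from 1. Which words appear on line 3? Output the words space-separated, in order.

Line 1: ['black', 'journey'] (min_width=13, slack=3)
Line 2: ['heart', 'who'] (min_width=9, slack=7)
Line 3: ['algorithm', 'I', 'one'] (min_width=15, slack=1)
Line 4: ['orchestra', 'vector'] (min_width=16, slack=0)
Line 5: ['bedroom', 'slow'] (min_width=12, slack=4)
Line 6: ['paper', 'will', 'corn'] (min_width=15, slack=1)
Line 7: ['quickly', 'emerald'] (min_width=15, slack=1)
Line 8: ['picture', 'cold'] (min_width=12, slack=4)
Line 9: ['sound'] (min_width=5, slack=11)

Answer: algorithm I one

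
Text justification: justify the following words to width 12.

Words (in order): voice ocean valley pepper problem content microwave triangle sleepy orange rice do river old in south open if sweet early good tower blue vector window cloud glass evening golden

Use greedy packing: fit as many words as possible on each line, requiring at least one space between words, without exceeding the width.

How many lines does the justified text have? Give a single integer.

Line 1: ['voice', 'ocean'] (min_width=11, slack=1)
Line 2: ['valley'] (min_width=6, slack=6)
Line 3: ['pepper'] (min_width=6, slack=6)
Line 4: ['problem'] (min_width=7, slack=5)
Line 5: ['content'] (min_width=7, slack=5)
Line 6: ['microwave'] (min_width=9, slack=3)
Line 7: ['triangle'] (min_width=8, slack=4)
Line 8: ['sleepy'] (min_width=6, slack=6)
Line 9: ['orange', 'rice'] (min_width=11, slack=1)
Line 10: ['do', 'river', 'old'] (min_width=12, slack=0)
Line 11: ['in', 'south'] (min_width=8, slack=4)
Line 12: ['open', 'if'] (min_width=7, slack=5)
Line 13: ['sweet', 'early'] (min_width=11, slack=1)
Line 14: ['good', 'tower'] (min_width=10, slack=2)
Line 15: ['blue', 'vector'] (min_width=11, slack=1)
Line 16: ['window', 'cloud'] (min_width=12, slack=0)
Line 17: ['glass'] (min_width=5, slack=7)
Line 18: ['evening'] (min_width=7, slack=5)
Line 19: ['golden'] (min_width=6, slack=6)
Total lines: 19

Answer: 19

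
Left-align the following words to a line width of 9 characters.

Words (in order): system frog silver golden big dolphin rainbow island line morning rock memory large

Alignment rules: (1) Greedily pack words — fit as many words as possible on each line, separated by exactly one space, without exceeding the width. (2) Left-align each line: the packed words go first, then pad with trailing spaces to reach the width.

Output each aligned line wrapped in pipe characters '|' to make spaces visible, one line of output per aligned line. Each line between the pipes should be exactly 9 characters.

Answer: |system   |
|frog     |
|silver   |
|golden   |
|big      |
|dolphin  |
|rainbow  |
|island   |
|line     |
|morning  |
|rock     |
|memory   |
|large    |

Derivation:
Line 1: ['system'] (min_width=6, slack=3)
Line 2: ['frog'] (min_width=4, slack=5)
Line 3: ['silver'] (min_width=6, slack=3)
Line 4: ['golden'] (min_width=6, slack=3)
Line 5: ['big'] (min_width=3, slack=6)
Line 6: ['dolphin'] (min_width=7, slack=2)
Line 7: ['rainbow'] (min_width=7, slack=2)
Line 8: ['island'] (min_width=6, slack=3)
Line 9: ['line'] (min_width=4, slack=5)
Line 10: ['morning'] (min_width=7, slack=2)
Line 11: ['rock'] (min_width=4, slack=5)
Line 12: ['memory'] (min_width=6, slack=3)
Line 13: ['large'] (min_width=5, slack=4)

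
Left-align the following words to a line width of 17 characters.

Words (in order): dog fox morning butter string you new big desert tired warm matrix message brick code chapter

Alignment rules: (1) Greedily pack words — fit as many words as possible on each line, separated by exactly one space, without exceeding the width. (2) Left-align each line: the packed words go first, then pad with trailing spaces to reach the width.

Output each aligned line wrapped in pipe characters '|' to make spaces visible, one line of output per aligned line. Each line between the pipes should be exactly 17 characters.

Line 1: ['dog', 'fox', 'morning'] (min_width=15, slack=2)
Line 2: ['butter', 'string', 'you'] (min_width=17, slack=0)
Line 3: ['new', 'big', 'desert'] (min_width=14, slack=3)
Line 4: ['tired', 'warm', 'matrix'] (min_width=17, slack=0)
Line 5: ['message', 'brick'] (min_width=13, slack=4)
Line 6: ['code', 'chapter'] (min_width=12, slack=5)

Answer: |dog fox morning  |
|butter string you|
|new big desert   |
|tired warm matrix|
|message brick    |
|code chapter     |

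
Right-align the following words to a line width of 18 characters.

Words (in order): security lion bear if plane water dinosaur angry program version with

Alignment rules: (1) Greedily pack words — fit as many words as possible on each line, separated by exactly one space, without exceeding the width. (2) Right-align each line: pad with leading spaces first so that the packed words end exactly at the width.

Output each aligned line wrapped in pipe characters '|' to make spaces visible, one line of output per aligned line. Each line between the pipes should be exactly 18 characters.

Answer: |security lion bear|
|    if plane water|
|    dinosaur angry|
|   program version|
|              with|

Derivation:
Line 1: ['security', 'lion', 'bear'] (min_width=18, slack=0)
Line 2: ['if', 'plane', 'water'] (min_width=14, slack=4)
Line 3: ['dinosaur', 'angry'] (min_width=14, slack=4)
Line 4: ['program', 'version'] (min_width=15, slack=3)
Line 5: ['with'] (min_width=4, slack=14)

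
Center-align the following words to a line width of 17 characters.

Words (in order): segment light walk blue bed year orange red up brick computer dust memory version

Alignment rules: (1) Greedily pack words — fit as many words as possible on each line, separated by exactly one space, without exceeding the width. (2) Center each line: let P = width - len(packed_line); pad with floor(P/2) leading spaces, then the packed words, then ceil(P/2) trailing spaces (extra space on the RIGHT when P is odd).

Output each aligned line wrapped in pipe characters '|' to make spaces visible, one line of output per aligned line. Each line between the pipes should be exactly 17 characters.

Line 1: ['segment', 'light'] (min_width=13, slack=4)
Line 2: ['walk', 'blue', 'bed'] (min_width=13, slack=4)
Line 3: ['year', 'orange', 'red'] (min_width=15, slack=2)
Line 4: ['up', 'brick', 'computer'] (min_width=17, slack=0)
Line 5: ['dust', 'memory'] (min_width=11, slack=6)
Line 6: ['version'] (min_width=7, slack=10)

Answer: |  segment light  |
|  walk blue bed  |
| year orange red |
|up brick computer|
|   dust memory   |
|     version     |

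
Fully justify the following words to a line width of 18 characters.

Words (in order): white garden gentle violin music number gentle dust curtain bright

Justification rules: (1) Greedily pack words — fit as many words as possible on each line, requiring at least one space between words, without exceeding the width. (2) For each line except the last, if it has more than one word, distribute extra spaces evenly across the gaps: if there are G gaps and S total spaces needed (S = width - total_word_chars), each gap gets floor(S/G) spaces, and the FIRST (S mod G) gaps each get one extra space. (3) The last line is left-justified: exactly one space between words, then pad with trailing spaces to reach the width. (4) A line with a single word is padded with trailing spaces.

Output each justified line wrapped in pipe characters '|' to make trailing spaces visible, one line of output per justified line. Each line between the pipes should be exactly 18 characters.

Line 1: ['white', 'garden'] (min_width=12, slack=6)
Line 2: ['gentle', 'violin'] (min_width=13, slack=5)
Line 3: ['music', 'number'] (min_width=12, slack=6)
Line 4: ['gentle', 'dust'] (min_width=11, slack=7)
Line 5: ['curtain', 'bright'] (min_width=14, slack=4)

Answer: |white       garden|
|gentle      violin|
|music       number|
|gentle        dust|
|curtain bright    |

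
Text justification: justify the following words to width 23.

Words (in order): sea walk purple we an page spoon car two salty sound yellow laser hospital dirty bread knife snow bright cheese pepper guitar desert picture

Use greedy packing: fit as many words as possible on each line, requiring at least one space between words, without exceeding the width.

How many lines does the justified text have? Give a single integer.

Answer: 7

Derivation:
Line 1: ['sea', 'walk', 'purple', 'we', 'an'] (min_width=21, slack=2)
Line 2: ['page', 'spoon', 'car', 'two'] (min_width=18, slack=5)
Line 3: ['salty', 'sound', 'yellow'] (min_width=18, slack=5)
Line 4: ['laser', 'hospital', 'dirty'] (min_width=20, slack=3)
Line 5: ['bread', 'knife', 'snow', 'bright'] (min_width=23, slack=0)
Line 6: ['cheese', 'pepper', 'guitar'] (min_width=20, slack=3)
Line 7: ['desert', 'picture'] (min_width=14, slack=9)
Total lines: 7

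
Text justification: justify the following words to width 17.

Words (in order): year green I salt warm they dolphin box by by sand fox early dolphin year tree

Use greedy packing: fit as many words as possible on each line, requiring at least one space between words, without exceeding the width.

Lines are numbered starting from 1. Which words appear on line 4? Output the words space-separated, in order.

Line 1: ['year', 'green', 'I', 'salt'] (min_width=17, slack=0)
Line 2: ['warm', 'they', 'dolphin'] (min_width=17, slack=0)
Line 3: ['box', 'by', 'by', 'sand'] (min_width=14, slack=3)
Line 4: ['fox', 'early', 'dolphin'] (min_width=17, slack=0)
Line 5: ['year', 'tree'] (min_width=9, slack=8)

Answer: fox early dolphin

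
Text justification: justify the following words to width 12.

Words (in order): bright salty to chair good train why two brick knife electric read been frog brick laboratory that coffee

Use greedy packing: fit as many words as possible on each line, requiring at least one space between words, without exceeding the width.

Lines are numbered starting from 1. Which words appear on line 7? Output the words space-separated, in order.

Line 1: ['bright', 'salty'] (min_width=12, slack=0)
Line 2: ['to', 'chair'] (min_width=8, slack=4)
Line 3: ['good', 'train'] (min_width=10, slack=2)
Line 4: ['why', 'two'] (min_width=7, slack=5)
Line 5: ['brick', 'knife'] (min_width=11, slack=1)
Line 6: ['electric'] (min_width=8, slack=4)
Line 7: ['read', 'been'] (min_width=9, slack=3)
Line 8: ['frog', 'brick'] (min_width=10, slack=2)
Line 9: ['laboratory'] (min_width=10, slack=2)
Line 10: ['that', 'coffee'] (min_width=11, slack=1)

Answer: read been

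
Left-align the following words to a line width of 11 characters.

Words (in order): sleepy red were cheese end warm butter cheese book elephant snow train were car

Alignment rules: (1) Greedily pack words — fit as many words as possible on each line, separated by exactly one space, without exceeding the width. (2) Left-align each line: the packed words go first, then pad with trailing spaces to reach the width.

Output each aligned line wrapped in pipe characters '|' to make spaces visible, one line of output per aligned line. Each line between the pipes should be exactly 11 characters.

Answer: |sleepy red |
|were cheese|
|end warm   |
|butter     |
|cheese book|
|elephant   |
|snow train |
|were car   |

Derivation:
Line 1: ['sleepy', 'red'] (min_width=10, slack=1)
Line 2: ['were', 'cheese'] (min_width=11, slack=0)
Line 3: ['end', 'warm'] (min_width=8, slack=3)
Line 4: ['butter'] (min_width=6, slack=5)
Line 5: ['cheese', 'book'] (min_width=11, slack=0)
Line 6: ['elephant'] (min_width=8, slack=3)
Line 7: ['snow', 'train'] (min_width=10, slack=1)
Line 8: ['were', 'car'] (min_width=8, slack=3)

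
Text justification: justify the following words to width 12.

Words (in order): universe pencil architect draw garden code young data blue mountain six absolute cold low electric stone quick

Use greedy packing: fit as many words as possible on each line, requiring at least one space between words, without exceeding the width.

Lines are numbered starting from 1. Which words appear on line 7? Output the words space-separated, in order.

Line 1: ['universe'] (min_width=8, slack=4)
Line 2: ['pencil'] (min_width=6, slack=6)
Line 3: ['architect'] (min_width=9, slack=3)
Line 4: ['draw', 'garden'] (min_width=11, slack=1)
Line 5: ['code', 'young'] (min_width=10, slack=2)
Line 6: ['data', 'blue'] (min_width=9, slack=3)
Line 7: ['mountain', 'six'] (min_width=12, slack=0)
Line 8: ['absolute'] (min_width=8, slack=4)
Line 9: ['cold', 'low'] (min_width=8, slack=4)
Line 10: ['electric'] (min_width=8, slack=4)
Line 11: ['stone', 'quick'] (min_width=11, slack=1)

Answer: mountain six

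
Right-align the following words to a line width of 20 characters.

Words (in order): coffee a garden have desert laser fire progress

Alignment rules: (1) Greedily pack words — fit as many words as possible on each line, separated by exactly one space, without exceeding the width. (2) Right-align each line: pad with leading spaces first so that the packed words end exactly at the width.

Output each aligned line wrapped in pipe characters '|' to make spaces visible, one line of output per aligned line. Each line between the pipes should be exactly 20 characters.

Answer: |coffee a garden have|
|   desert laser fire|
|            progress|

Derivation:
Line 1: ['coffee', 'a', 'garden', 'have'] (min_width=20, slack=0)
Line 2: ['desert', 'laser', 'fire'] (min_width=17, slack=3)
Line 3: ['progress'] (min_width=8, slack=12)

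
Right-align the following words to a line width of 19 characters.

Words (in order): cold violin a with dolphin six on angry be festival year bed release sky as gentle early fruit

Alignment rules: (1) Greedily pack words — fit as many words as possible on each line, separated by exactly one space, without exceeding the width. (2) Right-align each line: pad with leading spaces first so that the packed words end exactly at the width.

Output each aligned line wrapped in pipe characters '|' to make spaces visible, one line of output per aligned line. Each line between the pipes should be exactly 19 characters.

Answer: | cold violin a with|
|     dolphin six on|
|  angry be festival|
|   year bed release|
|sky as gentle early|
|              fruit|

Derivation:
Line 1: ['cold', 'violin', 'a', 'with'] (min_width=18, slack=1)
Line 2: ['dolphin', 'six', 'on'] (min_width=14, slack=5)
Line 3: ['angry', 'be', 'festival'] (min_width=17, slack=2)
Line 4: ['year', 'bed', 'release'] (min_width=16, slack=3)
Line 5: ['sky', 'as', 'gentle', 'early'] (min_width=19, slack=0)
Line 6: ['fruit'] (min_width=5, slack=14)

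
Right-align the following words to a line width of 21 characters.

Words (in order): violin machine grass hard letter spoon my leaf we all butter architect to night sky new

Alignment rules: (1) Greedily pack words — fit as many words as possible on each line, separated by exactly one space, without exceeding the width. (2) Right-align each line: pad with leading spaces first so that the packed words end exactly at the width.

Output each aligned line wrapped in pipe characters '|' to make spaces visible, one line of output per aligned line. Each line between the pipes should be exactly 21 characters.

Answer: | violin machine grass|
| hard letter spoon my|
|   leaf we all butter|
|   architect to night|
|              sky new|

Derivation:
Line 1: ['violin', 'machine', 'grass'] (min_width=20, slack=1)
Line 2: ['hard', 'letter', 'spoon', 'my'] (min_width=20, slack=1)
Line 3: ['leaf', 'we', 'all', 'butter'] (min_width=18, slack=3)
Line 4: ['architect', 'to', 'night'] (min_width=18, slack=3)
Line 5: ['sky', 'new'] (min_width=7, slack=14)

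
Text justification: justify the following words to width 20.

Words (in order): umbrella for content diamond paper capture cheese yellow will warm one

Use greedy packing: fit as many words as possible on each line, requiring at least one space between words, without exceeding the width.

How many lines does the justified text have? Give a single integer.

Line 1: ['umbrella', 'for', 'content'] (min_width=20, slack=0)
Line 2: ['diamond', 'paper'] (min_width=13, slack=7)
Line 3: ['capture', 'cheese'] (min_width=14, slack=6)
Line 4: ['yellow', 'will', 'warm', 'one'] (min_width=20, slack=0)
Total lines: 4

Answer: 4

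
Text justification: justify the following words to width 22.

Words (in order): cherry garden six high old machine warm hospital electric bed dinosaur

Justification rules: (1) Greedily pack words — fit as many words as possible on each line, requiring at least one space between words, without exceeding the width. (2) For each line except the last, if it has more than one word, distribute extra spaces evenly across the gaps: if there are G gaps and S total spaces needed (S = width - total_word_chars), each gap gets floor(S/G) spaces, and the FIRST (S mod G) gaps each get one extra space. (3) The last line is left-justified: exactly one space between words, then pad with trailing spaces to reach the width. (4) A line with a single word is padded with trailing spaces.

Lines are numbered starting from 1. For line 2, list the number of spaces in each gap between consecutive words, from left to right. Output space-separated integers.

Answer: 4 4

Derivation:
Line 1: ['cherry', 'garden', 'six', 'high'] (min_width=22, slack=0)
Line 2: ['old', 'machine', 'warm'] (min_width=16, slack=6)
Line 3: ['hospital', 'electric', 'bed'] (min_width=21, slack=1)
Line 4: ['dinosaur'] (min_width=8, slack=14)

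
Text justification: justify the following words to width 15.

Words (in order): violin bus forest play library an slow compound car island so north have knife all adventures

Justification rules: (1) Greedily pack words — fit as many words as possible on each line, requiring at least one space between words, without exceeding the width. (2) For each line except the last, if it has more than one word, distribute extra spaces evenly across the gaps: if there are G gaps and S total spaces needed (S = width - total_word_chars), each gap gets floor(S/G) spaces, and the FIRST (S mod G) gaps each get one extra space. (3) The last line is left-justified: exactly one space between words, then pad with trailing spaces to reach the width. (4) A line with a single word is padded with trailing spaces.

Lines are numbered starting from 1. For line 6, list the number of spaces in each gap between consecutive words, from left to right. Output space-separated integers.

Answer: 2 1

Derivation:
Line 1: ['violin', 'bus'] (min_width=10, slack=5)
Line 2: ['forest', 'play'] (min_width=11, slack=4)
Line 3: ['library', 'an', 'slow'] (min_width=15, slack=0)
Line 4: ['compound', 'car'] (min_width=12, slack=3)
Line 5: ['island', 'so', 'north'] (min_width=15, slack=0)
Line 6: ['have', 'knife', 'all'] (min_width=14, slack=1)
Line 7: ['adventures'] (min_width=10, slack=5)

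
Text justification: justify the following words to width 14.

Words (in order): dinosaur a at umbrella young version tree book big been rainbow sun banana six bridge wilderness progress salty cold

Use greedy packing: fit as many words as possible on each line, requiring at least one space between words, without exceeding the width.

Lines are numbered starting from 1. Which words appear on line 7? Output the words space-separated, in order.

Answer: bridge

Derivation:
Line 1: ['dinosaur', 'a', 'at'] (min_width=13, slack=1)
Line 2: ['umbrella', 'young'] (min_width=14, slack=0)
Line 3: ['version', 'tree'] (min_width=12, slack=2)
Line 4: ['book', 'big', 'been'] (min_width=13, slack=1)
Line 5: ['rainbow', 'sun'] (min_width=11, slack=3)
Line 6: ['banana', 'six'] (min_width=10, slack=4)
Line 7: ['bridge'] (min_width=6, slack=8)
Line 8: ['wilderness'] (min_width=10, slack=4)
Line 9: ['progress', 'salty'] (min_width=14, slack=0)
Line 10: ['cold'] (min_width=4, slack=10)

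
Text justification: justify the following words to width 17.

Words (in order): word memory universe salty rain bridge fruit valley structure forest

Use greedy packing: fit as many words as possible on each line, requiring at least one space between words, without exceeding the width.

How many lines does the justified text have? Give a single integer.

Line 1: ['word', 'memory'] (min_width=11, slack=6)
Line 2: ['universe', 'salty'] (min_width=14, slack=3)
Line 3: ['rain', 'bridge', 'fruit'] (min_width=17, slack=0)
Line 4: ['valley', 'structure'] (min_width=16, slack=1)
Line 5: ['forest'] (min_width=6, slack=11)
Total lines: 5

Answer: 5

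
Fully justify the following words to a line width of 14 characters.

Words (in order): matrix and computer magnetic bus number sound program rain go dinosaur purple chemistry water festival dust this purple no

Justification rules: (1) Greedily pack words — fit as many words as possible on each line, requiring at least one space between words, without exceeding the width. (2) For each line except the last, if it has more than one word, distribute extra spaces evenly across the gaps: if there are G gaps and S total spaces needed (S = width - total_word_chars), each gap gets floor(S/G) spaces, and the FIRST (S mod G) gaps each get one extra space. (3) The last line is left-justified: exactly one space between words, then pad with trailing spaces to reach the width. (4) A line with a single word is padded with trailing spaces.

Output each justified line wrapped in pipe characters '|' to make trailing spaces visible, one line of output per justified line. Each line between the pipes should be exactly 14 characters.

Line 1: ['matrix', 'and'] (min_width=10, slack=4)
Line 2: ['computer'] (min_width=8, slack=6)
Line 3: ['magnetic', 'bus'] (min_width=12, slack=2)
Line 4: ['number', 'sound'] (min_width=12, slack=2)
Line 5: ['program', 'rain'] (min_width=12, slack=2)
Line 6: ['go', 'dinosaur'] (min_width=11, slack=3)
Line 7: ['purple'] (min_width=6, slack=8)
Line 8: ['chemistry'] (min_width=9, slack=5)
Line 9: ['water', 'festival'] (min_width=14, slack=0)
Line 10: ['dust', 'this'] (min_width=9, slack=5)
Line 11: ['purple', 'no'] (min_width=9, slack=5)

Answer: |matrix     and|
|computer      |
|magnetic   bus|
|number   sound|
|program   rain|
|go    dinosaur|
|purple        |
|chemistry     |
|water festival|
|dust      this|
|purple no     |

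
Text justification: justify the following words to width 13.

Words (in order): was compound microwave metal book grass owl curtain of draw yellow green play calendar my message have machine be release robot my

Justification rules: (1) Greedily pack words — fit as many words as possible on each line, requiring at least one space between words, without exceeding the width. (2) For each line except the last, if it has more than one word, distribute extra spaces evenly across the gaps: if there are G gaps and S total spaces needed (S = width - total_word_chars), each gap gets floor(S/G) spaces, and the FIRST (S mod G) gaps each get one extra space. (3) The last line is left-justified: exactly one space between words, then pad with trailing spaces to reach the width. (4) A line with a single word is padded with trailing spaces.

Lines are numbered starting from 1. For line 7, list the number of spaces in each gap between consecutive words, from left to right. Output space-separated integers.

Answer: 4

Derivation:
Line 1: ['was', 'compound'] (min_width=12, slack=1)
Line 2: ['microwave'] (min_width=9, slack=4)
Line 3: ['metal', 'book'] (min_width=10, slack=3)
Line 4: ['grass', 'owl'] (min_width=9, slack=4)
Line 5: ['curtain', 'of'] (min_width=10, slack=3)
Line 6: ['draw', 'yellow'] (min_width=11, slack=2)
Line 7: ['green', 'play'] (min_width=10, slack=3)
Line 8: ['calendar', 'my'] (min_width=11, slack=2)
Line 9: ['message', 'have'] (min_width=12, slack=1)
Line 10: ['machine', 'be'] (min_width=10, slack=3)
Line 11: ['release', 'robot'] (min_width=13, slack=0)
Line 12: ['my'] (min_width=2, slack=11)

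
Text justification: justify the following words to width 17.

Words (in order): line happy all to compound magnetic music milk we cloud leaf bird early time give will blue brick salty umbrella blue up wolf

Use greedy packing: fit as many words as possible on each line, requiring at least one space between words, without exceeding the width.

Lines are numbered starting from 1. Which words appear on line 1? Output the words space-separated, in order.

Answer: line happy all to

Derivation:
Line 1: ['line', 'happy', 'all', 'to'] (min_width=17, slack=0)
Line 2: ['compound', 'magnetic'] (min_width=17, slack=0)
Line 3: ['music', 'milk', 'we'] (min_width=13, slack=4)
Line 4: ['cloud', 'leaf', 'bird'] (min_width=15, slack=2)
Line 5: ['early', 'time', 'give'] (min_width=15, slack=2)
Line 6: ['will', 'blue', 'brick'] (min_width=15, slack=2)
Line 7: ['salty', 'umbrella'] (min_width=14, slack=3)
Line 8: ['blue', 'up', 'wolf'] (min_width=12, slack=5)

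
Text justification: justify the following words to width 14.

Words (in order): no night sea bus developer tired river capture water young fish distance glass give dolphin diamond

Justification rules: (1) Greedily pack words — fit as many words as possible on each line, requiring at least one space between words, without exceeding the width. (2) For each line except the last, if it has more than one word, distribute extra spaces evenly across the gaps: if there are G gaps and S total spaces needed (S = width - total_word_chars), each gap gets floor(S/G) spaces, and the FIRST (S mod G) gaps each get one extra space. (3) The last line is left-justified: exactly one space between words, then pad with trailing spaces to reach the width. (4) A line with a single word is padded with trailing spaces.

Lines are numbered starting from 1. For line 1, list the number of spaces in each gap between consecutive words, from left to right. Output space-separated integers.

Line 1: ['no', 'night', 'sea'] (min_width=12, slack=2)
Line 2: ['bus', 'developer'] (min_width=13, slack=1)
Line 3: ['tired', 'river'] (min_width=11, slack=3)
Line 4: ['capture', 'water'] (min_width=13, slack=1)
Line 5: ['young', 'fish'] (min_width=10, slack=4)
Line 6: ['distance', 'glass'] (min_width=14, slack=0)
Line 7: ['give', 'dolphin'] (min_width=12, slack=2)
Line 8: ['diamond'] (min_width=7, slack=7)

Answer: 2 2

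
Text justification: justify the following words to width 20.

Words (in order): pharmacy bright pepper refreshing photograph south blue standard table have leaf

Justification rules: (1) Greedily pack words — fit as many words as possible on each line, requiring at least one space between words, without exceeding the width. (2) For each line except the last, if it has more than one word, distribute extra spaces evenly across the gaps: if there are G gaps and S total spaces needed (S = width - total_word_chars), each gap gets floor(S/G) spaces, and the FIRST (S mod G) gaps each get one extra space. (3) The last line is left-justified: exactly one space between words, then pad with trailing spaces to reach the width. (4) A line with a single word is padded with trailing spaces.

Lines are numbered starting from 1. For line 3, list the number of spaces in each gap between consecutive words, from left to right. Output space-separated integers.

Answer: 5

Derivation:
Line 1: ['pharmacy', 'bright'] (min_width=15, slack=5)
Line 2: ['pepper', 'refreshing'] (min_width=17, slack=3)
Line 3: ['photograph', 'south'] (min_width=16, slack=4)
Line 4: ['blue', 'standard', 'table'] (min_width=19, slack=1)
Line 5: ['have', 'leaf'] (min_width=9, slack=11)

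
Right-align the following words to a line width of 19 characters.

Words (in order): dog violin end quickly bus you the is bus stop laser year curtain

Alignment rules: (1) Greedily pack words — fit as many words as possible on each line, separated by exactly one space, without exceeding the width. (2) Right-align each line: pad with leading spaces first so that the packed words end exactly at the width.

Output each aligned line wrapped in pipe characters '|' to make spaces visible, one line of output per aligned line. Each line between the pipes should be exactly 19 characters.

Answer: |     dog violin end|
|quickly bus you the|
|  is bus stop laser|
|       year curtain|

Derivation:
Line 1: ['dog', 'violin', 'end'] (min_width=14, slack=5)
Line 2: ['quickly', 'bus', 'you', 'the'] (min_width=19, slack=0)
Line 3: ['is', 'bus', 'stop', 'laser'] (min_width=17, slack=2)
Line 4: ['year', 'curtain'] (min_width=12, slack=7)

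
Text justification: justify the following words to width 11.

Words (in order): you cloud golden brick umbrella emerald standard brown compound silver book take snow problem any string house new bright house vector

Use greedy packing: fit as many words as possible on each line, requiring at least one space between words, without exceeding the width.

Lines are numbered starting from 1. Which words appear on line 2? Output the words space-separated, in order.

Answer: golden

Derivation:
Line 1: ['you', 'cloud'] (min_width=9, slack=2)
Line 2: ['golden'] (min_width=6, slack=5)
Line 3: ['brick'] (min_width=5, slack=6)
Line 4: ['umbrella'] (min_width=8, slack=3)
Line 5: ['emerald'] (min_width=7, slack=4)
Line 6: ['standard'] (min_width=8, slack=3)
Line 7: ['brown'] (min_width=5, slack=6)
Line 8: ['compound'] (min_width=8, slack=3)
Line 9: ['silver', 'book'] (min_width=11, slack=0)
Line 10: ['take', 'snow'] (min_width=9, slack=2)
Line 11: ['problem', 'any'] (min_width=11, slack=0)
Line 12: ['string'] (min_width=6, slack=5)
Line 13: ['house', 'new'] (min_width=9, slack=2)
Line 14: ['bright'] (min_width=6, slack=5)
Line 15: ['house'] (min_width=5, slack=6)
Line 16: ['vector'] (min_width=6, slack=5)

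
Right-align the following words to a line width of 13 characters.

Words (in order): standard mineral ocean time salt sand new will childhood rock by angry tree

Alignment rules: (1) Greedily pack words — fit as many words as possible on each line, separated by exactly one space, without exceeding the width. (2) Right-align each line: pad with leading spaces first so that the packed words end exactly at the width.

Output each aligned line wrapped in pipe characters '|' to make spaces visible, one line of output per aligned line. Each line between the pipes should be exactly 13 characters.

Line 1: ['standard'] (min_width=8, slack=5)
Line 2: ['mineral', 'ocean'] (min_width=13, slack=0)
Line 3: ['time', 'salt'] (min_width=9, slack=4)
Line 4: ['sand', 'new', 'will'] (min_width=13, slack=0)
Line 5: ['childhood'] (min_width=9, slack=4)
Line 6: ['rock', 'by', 'angry'] (min_width=13, slack=0)
Line 7: ['tree'] (min_width=4, slack=9)

Answer: |     standard|
|mineral ocean|
|    time salt|
|sand new will|
|    childhood|
|rock by angry|
|         tree|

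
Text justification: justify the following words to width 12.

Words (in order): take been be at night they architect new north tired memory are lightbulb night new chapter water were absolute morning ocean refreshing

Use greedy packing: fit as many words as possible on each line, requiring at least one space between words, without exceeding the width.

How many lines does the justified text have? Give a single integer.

Answer: 15

Derivation:
Line 1: ['take', 'been', 'be'] (min_width=12, slack=0)
Line 2: ['at', 'night'] (min_width=8, slack=4)
Line 3: ['they'] (min_width=4, slack=8)
Line 4: ['architect'] (min_width=9, slack=3)
Line 5: ['new', 'north'] (min_width=9, slack=3)
Line 6: ['tired', 'memory'] (min_width=12, slack=0)
Line 7: ['are'] (min_width=3, slack=9)
Line 8: ['lightbulb'] (min_width=9, slack=3)
Line 9: ['night', 'new'] (min_width=9, slack=3)
Line 10: ['chapter'] (min_width=7, slack=5)
Line 11: ['water', 'were'] (min_width=10, slack=2)
Line 12: ['absolute'] (min_width=8, slack=4)
Line 13: ['morning'] (min_width=7, slack=5)
Line 14: ['ocean'] (min_width=5, slack=7)
Line 15: ['refreshing'] (min_width=10, slack=2)
Total lines: 15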